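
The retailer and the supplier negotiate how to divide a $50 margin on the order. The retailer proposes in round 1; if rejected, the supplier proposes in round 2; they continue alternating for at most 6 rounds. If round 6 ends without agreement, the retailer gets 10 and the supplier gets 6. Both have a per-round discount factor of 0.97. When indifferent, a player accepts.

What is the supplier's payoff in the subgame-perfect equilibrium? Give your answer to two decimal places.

Round 6 (the supplier proposes): the retailer gets 10 if talks fail, so the supplier offers 10 and keeps 40.
Round 5 (the retailer proposes): the supplier can get 40 next round, worth 0.97 × 40 = 38.8 now. The retailer offers 38.8 and keeps 50 − 38.8 = 11.2.
Round 4 (the supplier proposes): the retailer can get 11.2 next round, worth 0.97 × 11.2 = 10.864 now. The supplier offers 10.864 and keeps 50 − 10.864 = 39.136.
Round 3 (the retailer proposes): the supplier can get 39.136 next round, worth 0.97 × 39.136 = 37.96192 now, so the retailer offers 37.96192, keeping 12.03808.
Round 2 (the supplier proposes): the retailer can get 12.03808 next round, worth 0.97 × 12.03808 = 11.6769376 now. The supplier offers 11.6769376 and keeps 50 − 11.6769376 = 38.3230624.
Round 1 (the retailer proposes): the supplier can get 38.3230624 next round, worth 0.97 × 38.3230624 = 37.173370528 now; the retailer offers that and keeps 12.826629472.

37.17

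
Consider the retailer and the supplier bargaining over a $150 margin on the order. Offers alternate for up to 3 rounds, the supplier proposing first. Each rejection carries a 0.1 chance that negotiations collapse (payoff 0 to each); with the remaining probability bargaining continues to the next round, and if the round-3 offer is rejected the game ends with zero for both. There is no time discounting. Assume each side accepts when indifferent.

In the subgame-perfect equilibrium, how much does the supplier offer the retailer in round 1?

13.5

Round 3 (the supplier proposes): rejection yields 0 for the retailer; the supplier offers 0 and keeps 150.
Round 2 (the retailer proposes): rejecting gives the supplier an expected 0.9 × 150 = 135; the retailer offers that and keeps 15.
Round 1 (the supplier proposes): rejecting gives the retailer an expected 0.9 × 15 = 13.5. The supplier offers 13.5 and keeps 150 − 13.5 = 136.5.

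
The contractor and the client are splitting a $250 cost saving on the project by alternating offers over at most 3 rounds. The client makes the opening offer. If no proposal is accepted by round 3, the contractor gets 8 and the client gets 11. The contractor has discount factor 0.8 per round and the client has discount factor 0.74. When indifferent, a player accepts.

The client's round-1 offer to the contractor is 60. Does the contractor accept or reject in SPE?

Accept

Work out the contractor's continuation value if the offer is rejected.
Round 3 (the client proposes): the contractor gets 8 if talks fail, so the client offers 8 and keeps 242.
Round 2 (the contractor proposes): the client can get 242 next round, worth 0.74 × 242 = 179.08 now; the contractor offers that and keeps 70.92.
So by rejecting in round 1, the contractor gets 70.92 next round, worth 0.8 × 70.92 = 56.736 now.
Offer 60 ≥ 56.736, so the contractor accepts.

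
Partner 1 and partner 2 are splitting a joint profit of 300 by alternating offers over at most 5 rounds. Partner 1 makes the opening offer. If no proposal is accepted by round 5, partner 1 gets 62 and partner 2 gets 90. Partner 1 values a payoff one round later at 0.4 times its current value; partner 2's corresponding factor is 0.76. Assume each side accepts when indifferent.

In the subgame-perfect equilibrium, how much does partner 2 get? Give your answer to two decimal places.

Work backward from the last round.
Round 5 (partner 1 proposes): partner 2 gets 90 if talks fail, so partner 1 offers 90 and keeps 210.
Round 4 (partner 2 proposes): partner 1 can get 210 next round, worth 0.4 × 210 = 84 now. Partner 2 offers 84 and keeps 300 − 84 = 216.
Round 3 (partner 1 proposes): partner 2 can get 216 next round, worth 0.76 × 216 = 164.16 now. Partner 1 offers 164.16 and keeps 300 − 164.16 = 135.84.
Round 2 (partner 2 proposes): partner 1 can get 135.84 next round, worth 0.4 × 135.84 = 54.336 now. Partner 2 offers 54.336 and keeps 300 − 54.336 = 245.664.
Round 1 (partner 1 proposes): partner 2 can get 245.664 next round, worth 0.76 × 245.664 = 186.70464 now; partner 1 offers that and keeps 113.29536.

186.70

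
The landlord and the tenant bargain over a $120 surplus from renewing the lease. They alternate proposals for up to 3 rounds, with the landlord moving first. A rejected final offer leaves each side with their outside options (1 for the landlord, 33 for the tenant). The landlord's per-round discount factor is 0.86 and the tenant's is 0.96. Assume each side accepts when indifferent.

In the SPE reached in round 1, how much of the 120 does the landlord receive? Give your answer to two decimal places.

76.63

Round 3 (the landlord proposes): the tenant gets 33 if talks fail, so the landlord offers 33 and keeps 87.
Round 2 (the tenant proposes): the landlord can get 87 next round, worth 0.86 × 87 = 74.82 now; the tenant offers that and keeps 45.18.
Round 1 (the landlord proposes): the tenant can get 45.18 next round, worth 0.96 × 45.18 = 43.3728 now. The landlord offers 43.3728 and keeps 120 − 43.3728 = 76.6272.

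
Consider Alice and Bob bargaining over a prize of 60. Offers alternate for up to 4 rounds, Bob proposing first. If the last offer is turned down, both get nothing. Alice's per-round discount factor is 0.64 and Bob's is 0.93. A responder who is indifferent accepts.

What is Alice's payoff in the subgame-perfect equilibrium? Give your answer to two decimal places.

25.54

Solve by backward induction from round 4.
Round 4 (Alice proposes): rejection yields 0 for Bob; Alice offers 0 and keeps 60.
Round 3 (Bob proposes): Alice can get 60 next round, worth 0.64 × 60 = 38.4 now, so Bob offers 38.4, keeping 21.6.
Round 2 (Alice proposes): Bob can get 21.6 next round, worth 0.93 × 21.6 = 20.088 now. Alice offers 20.088 and keeps 60 − 20.088 = 39.912.
Round 1 (Bob proposes): Alice can get 39.912 next round, worth 0.64 × 39.912 = 25.54368 now; Bob offers that and keeps 34.45632.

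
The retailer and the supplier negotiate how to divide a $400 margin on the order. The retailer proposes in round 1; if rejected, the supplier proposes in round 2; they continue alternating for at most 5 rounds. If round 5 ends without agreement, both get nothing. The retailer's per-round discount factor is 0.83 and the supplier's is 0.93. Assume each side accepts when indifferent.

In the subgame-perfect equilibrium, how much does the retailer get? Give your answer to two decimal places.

287.95

Round 5 (the retailer proposes): the supplier will accept anything ≥ 0, so the retailer offers 0 and keeps 400.
Round 4 (the supplier proposes): the retailer can get 400 next round, worth 0.83 × 400 = 332 now; the supplier offers that and keeps 68.
Round 3 (the retailer proposes): the supplier can get 68 next round, worth 0.93 × 68 = 63.24 now; the retailer offers that and keeps 336.76.
Round 2 (the supplier proposes): the retailer can get 336.76 next round, worth 0.83 × 336.76 = 279.5108 now. The supplier offers 279.5108 and keeps 400 − 279.5108 = 120.4892.
Round 1 (the retailer proposes): the supplier can get 120.4892 next round, worth 0.93 × 120.4892 = 112.054956 now, so the retailer offers 112.054956, keeping 287.945044.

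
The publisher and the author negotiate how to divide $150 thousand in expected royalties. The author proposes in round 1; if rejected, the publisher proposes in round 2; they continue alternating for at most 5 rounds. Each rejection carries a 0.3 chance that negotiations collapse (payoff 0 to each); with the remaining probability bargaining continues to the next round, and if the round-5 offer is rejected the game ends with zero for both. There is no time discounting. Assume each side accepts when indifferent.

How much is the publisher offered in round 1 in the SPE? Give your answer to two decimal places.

46.94

Round 5 (the author proposes): the publisher will accept anything ≥ 0, so the author offers 0 and keeps 150.
Round 4 (the publisher proposes): rejecting gives the author an expected 0.7 × 150 = 105. The publisher offers 105 and keeps 150 − 105 = 45.
Round 3 (the author proposes): rejecting gives the publisher an expected 0.7 × 45 = 31.5. The author offers 31.5 and keeps 150 − 31.5 = 118.5.
Round 2 (the publisher proposes): rejecting gives the author an expected 0.7 × 118.5 = 82.95. The publisher offers 82.95 and keeps 150 − 82.95 = 67.05.
Round 1 (the author proposes): rejecting gives the publisher an expected 0.7 × 67.05 = 46.935; the author offers that and keeps 103.065.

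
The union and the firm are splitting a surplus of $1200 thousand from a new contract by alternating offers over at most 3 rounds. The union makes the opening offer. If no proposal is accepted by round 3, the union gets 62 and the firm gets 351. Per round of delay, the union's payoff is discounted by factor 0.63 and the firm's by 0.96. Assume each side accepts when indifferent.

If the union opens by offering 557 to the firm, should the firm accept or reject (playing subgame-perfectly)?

Reject

Work out the firm's continuation value if the offer is rejected.
Round 3 (the union proposes): the firm gets 351 if talks fail, so the union offers 351 and keeps 849.
Round 2 (the firm proposes): the union can get 849 next round, worth 0.63 × 849 = 534.87 now, so the firm offers 534.87, keeping 665.13.
So by rejecting in round 1, the firm gets 665.13 next round, worth 0.96 × 665.13 = 638.5248 now.
Offer 557 < 638.5248, so the firm rejects.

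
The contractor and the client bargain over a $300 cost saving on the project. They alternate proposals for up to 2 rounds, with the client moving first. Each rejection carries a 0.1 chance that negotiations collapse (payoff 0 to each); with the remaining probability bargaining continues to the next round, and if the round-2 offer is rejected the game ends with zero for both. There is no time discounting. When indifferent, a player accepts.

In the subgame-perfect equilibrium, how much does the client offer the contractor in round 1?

Round 2 (the contractor proposes): rejection yields 0 for the client; the contractor offers 0 and keeps 300.
Round 1 (the client proposes): rejecting gives the contractor an expected 0.9 × 300 = 270. The client offers 270 and keeps 300 − 270 = 30.

270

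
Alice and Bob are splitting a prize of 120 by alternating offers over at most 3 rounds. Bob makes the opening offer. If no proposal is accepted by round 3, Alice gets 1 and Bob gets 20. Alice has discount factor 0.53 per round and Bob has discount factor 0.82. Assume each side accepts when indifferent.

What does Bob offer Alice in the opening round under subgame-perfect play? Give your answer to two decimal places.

Work backward from the last round.
Round 3 (Bob proposes): Alice gets 1 if talks fail, so Bob offers 1 and keeps 119.
Round 2 (Alice proposes): Bob can get 119 next round, worth 0.82 × 119 = 97.58 now, so Alice offers 97.58, keeping 22.42.
Round 1 (Bob proposes): Alice can get 22.42 next round, worth 0.53 × 22.42 = 11.8826 now. Bob offers 11.8826 and keeps 120 − 11.8826 = 108.1174.

11.88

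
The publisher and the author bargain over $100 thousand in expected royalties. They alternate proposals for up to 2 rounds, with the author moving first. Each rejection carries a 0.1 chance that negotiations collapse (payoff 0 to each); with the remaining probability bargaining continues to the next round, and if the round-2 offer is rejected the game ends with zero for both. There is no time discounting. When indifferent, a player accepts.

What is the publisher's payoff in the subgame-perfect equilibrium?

90

By backward induction:
Round 2 (the publisher proposes): rejection yields 0 for the author; the publisher offers 0 and keeps 100.
Round 1 (the author proposes): rejecting gives the publisher an expected 0.9 × 100 = 90; the author offers that and keeps 10.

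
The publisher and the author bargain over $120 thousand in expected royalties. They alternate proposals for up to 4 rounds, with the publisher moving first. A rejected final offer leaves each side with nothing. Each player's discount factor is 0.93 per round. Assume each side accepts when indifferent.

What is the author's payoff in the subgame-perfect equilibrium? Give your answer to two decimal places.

Round 4 (the author proposes): the publisher will accept anything ≥ 0, so the author offers 0 and keeps 120.
Round 3 (the publisher proposes): the author can get 120 next round, worth 0.93 × 120 = 111.6 now. The publisher offers 111.6 and keeps 120 − 111.6 = 8.4.
Round 2 (the author proposes): the publisher can get 8.4 next round, worth 0.93 × 8.4 = 7.812 now, so the author offers 7.812, keeping 112.188.
Round 1 (the publisher proposes): the author can get 112.188 next round, worth 0.93 × 112.188 = 104.33484 now; the publisher offers that and keeps 15.66516.

104.33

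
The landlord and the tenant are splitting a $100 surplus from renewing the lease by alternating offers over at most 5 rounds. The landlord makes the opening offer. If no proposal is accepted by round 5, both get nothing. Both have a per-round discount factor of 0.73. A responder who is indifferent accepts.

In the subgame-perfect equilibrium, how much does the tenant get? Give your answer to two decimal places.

30.21

Round 5 (the landlord proposes): rejection yields 0 for the tenant; the landlord offers 0 and keeps 100.
Round 4 (the tenant proposes): the landlord can get 100 next round, worth 0.73 × 100 = 73 now, so the tenant offers 73, keeping 27.
Round 3 (the landlord proposes): the tenant can get 27 next round, worth 0.73 × 27 = 19.71 now, so the landlord offers 19.71, keeping 80.29.
Round 2 (the tenant proposes): the landlord can get 80.29 next round, worth 0.73 × 80.29 = 58.6117 now. The tenant offers 58.6117 and keeps 100 − 58.6117 = 41.3883.
Round 1 (the landlord proposes): the tenant can get 41.3883 next round, worth 0.73 × 41.3883 = 30.213459 now; the landlord offers that and keeps 69.786541.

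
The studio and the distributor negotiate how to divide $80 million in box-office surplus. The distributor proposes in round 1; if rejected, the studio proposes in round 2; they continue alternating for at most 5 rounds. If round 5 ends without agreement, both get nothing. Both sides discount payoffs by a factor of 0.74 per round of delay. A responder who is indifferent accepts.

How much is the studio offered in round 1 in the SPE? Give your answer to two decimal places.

23.82

Round 5 (the distributor proposes): rejection yields 0 for the studio; the distributor offers 0 and keeps 80.
Round 4 (the studio proposes): the distributor can get 80 next round, worth 0.74 × 80 = 59.2 now. The studio offers 59.2 and keeps 80 − 59.2 = 20.8.
Round 3 (the distributor proposes): the studio can get 20.8 next round, worth 0.74 × 20.8 = 15.392 now, so the distributor offers 15.392, keeping 64.608.
Round 2 (the studio proposes): the distributor can get 64.608 next round, worth 0.74 × 64.608 = 47.80992 now, so the studio offers 47.80992, keeping 32.19008.
Round 1 (the distributor proposes): the studio can get 32.19008 next round, worth 0.74 × 32.19008 = 23.8206592 now, so the distributor offers 23.8206592, keeping 56.1793408.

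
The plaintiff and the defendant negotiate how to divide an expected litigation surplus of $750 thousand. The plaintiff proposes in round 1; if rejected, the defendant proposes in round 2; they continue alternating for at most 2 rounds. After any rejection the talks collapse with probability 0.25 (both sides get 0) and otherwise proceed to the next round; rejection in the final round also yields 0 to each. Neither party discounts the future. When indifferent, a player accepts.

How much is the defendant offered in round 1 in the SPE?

562.5

Round 2 (the defendant proposes): rejection yields 0 for the plaintiff; the defendant offers 0 and keeps 750.
Round 1 (the plaintiff proposes): rejecting gives the defendant an expected 0.75 × 750 = 562.5; the plaintiff offers that and keeps 187.5.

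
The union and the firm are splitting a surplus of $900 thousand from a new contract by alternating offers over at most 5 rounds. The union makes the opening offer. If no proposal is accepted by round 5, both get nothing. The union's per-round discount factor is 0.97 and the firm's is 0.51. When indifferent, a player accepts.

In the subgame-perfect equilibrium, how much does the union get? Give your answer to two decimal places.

Round 5 (the union proposes): rejection yields 0 for the firm; the union offers 0 and keeps 900.
Round 4 (the firm proposes): the union can get 900 next round, worth 0.97 × 900 = 873 now. The firm offers 873 and keeps 900 − 873 = 27.
Round 3 (the union proposes): the firm can get 27 next round, worth 0.51 × 27 = 13.77 now, so the union offers 13.77, keeping 886.23.
Round 2 (the firm proposes): the union can get 886.23 next round, worth 0.97 × 886.23 = 859.6431 now. The firm offers 859.6431 and keeps 900 − 859.6431 = 40.3569.
Round 1 (the union proposes): the firm can get 40.3569 next round, worth 0.51 × 40.3569 = 20.582019 now. The union offers 20.582019 and keeps 900 − 20.582019 = 879.417981.

879.42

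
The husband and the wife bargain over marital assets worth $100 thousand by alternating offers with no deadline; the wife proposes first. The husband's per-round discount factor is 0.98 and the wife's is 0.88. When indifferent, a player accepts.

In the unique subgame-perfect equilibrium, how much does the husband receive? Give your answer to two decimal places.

85.47

Let x be the wife's share when the wife proposes and y be the husband's share when the husband proposes.
The husband accepts iff offered ≥ 0.98·y, so x = 100 − 0.98y. Symmetrically y = 100 − 0.88x.
Substituting: x = 100 − 0.98(100 − 0.88x), giving x(1 − 0.88·0.98) = 100(1 − 0.98).
So x = 100 × 0.02 / 0.1376 ≈ 14.5349, and the husband receives 100 − x ≈ 85.4651.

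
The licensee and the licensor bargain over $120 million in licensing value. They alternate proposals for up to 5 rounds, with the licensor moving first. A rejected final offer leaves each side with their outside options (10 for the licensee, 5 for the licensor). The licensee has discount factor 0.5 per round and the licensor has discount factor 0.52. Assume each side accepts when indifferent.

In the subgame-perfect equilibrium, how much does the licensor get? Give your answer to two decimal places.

83.04

Round 5 (the licensor proposes): the licensee gets 10 if talks fail, so the licensor offers 10 and keeps 110.
Round 4 (the licensee proposes): the licensor can get 110 next round, worth 0.52 × 110 = 57.2 now, so the licensee offers 57.2, keeping 62.8.
Round 3 (the licensor proposes): the licensee can get 62.8 next round, worth 0.5 × 62.8 = 31.4 now. The licensor offers 31.4 and keeps 120 − 31.4 = 88.6.
Round 2 (the licensee proposes): the licensor can get 88.6 next round, worth 0.52 × 88.6 = 46.072 now, so the licensee offers 46.072, keeping 73.928.
Round 1 (the licensor proposes): the licensee can get 73.928 next round, worth 0.5 × 73.928 = 36.964 now, so the licensor offers 36.964, keeping 83.036.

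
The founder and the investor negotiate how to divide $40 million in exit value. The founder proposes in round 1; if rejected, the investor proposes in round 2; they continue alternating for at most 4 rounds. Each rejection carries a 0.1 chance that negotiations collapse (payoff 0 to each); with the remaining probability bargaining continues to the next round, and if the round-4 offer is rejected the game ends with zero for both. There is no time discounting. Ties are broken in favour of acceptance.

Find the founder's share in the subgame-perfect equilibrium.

Round 4 (the investor proposes): rejection yields 0 for the founder; the investor offers 0 and keeps 40.
Round 3 (the founder proposes): rejecting gives the investor an expected 0.9 × 40 = 36; the founder offers that and keeps 4.
Round 2 (the investor proposes): rejecting gives the founder an expected 0.9 × 4 = 3.6, so the investor offers 3.6, keeping 36.4.
Round 1 (the founder proposes): rejecting gives the investor an expected 0.9 × 36.4 = 32.76; the founder offers that and keeps 7.24.

7.24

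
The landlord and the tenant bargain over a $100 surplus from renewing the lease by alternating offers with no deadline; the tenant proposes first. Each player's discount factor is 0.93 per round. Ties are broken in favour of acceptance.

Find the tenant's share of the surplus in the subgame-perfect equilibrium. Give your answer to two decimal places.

Let x be the tenant's share when the tenant proposes and y be the landlord's share when the landlord proposes.
The landlord accepts iff offered ≥ 0.93·y, so x = 100 − 0.93y. Symmetrically y = 100 − 0.93x.
Substituting: x = 100 − 0.93(100 − 0.93x), giving x(1 − 0.93·0.93) = 100(1 − 0.93).
So x = 100 × 0.07 / 0.1351 ≈ 51.8135, and the landlord receives 100 − x ≈ 48.1865.

51.81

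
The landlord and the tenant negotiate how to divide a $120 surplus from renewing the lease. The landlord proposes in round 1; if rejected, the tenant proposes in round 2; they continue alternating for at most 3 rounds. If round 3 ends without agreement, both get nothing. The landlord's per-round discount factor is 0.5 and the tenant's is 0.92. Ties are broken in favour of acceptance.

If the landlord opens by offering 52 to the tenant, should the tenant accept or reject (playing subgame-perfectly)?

Reject

Round 3 (the landlord proposes): rejection yields 0 for the tenant; the landlord offers 0 and keeps 120.
Round 2 (the tenant proposes): the landlord can get 120 next round, worth 0.5 × 120 = 60 now; the tenant offers that and keeps 60.
So by rejecting in round 1, the tenant gets 60 next round, worth 0.92 × 60 = 55.2 now.
Offer 52 < 55.2, so the tenant rejects.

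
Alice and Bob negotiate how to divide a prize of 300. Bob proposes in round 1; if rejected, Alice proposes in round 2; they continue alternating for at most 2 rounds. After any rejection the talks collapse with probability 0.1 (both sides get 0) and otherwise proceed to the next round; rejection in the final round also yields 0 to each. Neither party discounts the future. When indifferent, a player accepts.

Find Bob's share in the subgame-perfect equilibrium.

30

By backward induction:
Round 2 (Alice proposes): Bob will accept anything ≥ 0, so Alice offers 0 and keeps 300.
Round 1 (Bob proposes): rejecting gives Alice an expected 0.9 × 300 = 270, so Bob offers 270, keeping 30.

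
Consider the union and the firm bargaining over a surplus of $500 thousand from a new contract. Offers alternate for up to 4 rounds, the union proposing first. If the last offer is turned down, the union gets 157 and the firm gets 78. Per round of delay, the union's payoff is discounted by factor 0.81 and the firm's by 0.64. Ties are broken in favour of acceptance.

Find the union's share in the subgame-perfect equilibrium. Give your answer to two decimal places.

325.40

Work backward from the last round.
Round 4 (the firm proposes): the union gets 157 if talks fail, so the firm offers 157 and keeps 343.
Round 3 (the union proposes): the firm can get 343 next round, worth 0.64 × 343 = 219.52 now, so the union offers 219.52, keeping 280.48.
Round 2 (the firm proposes): the union can get 280.48 next round, worth 0.81 × 280.48 = 227.1888 now; the firm offers that and keeps 272.8112.
Round 1 (the union proposes): the firm can get 272.8112 next round, worth 0.64 × 272.8112 = 174.599168 now, so the union offers 174.599168, keeping 325.400832.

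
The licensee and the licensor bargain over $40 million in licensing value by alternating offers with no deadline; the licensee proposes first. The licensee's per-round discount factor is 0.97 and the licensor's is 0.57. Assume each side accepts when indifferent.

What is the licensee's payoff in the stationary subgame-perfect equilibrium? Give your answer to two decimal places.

38.47

Let x be the licensee's share when the licensee proposes and y be the licensor's share when the licensor proposes.
The licensor accepts iff offered ≥ 0.57·y, so x = 40 − 0.57y. Symmetrically y = 40 − 0.97x.
Substituting: x = 40 − 0.57(40 − 0.97x), giving x(1 − 0.97·0.57) = 40(1 − 0.57).
So x = 40 × 0.43 / 0.4471 ≈ 38.4701, and the licensor receives 40 − x ≈ 1.5299.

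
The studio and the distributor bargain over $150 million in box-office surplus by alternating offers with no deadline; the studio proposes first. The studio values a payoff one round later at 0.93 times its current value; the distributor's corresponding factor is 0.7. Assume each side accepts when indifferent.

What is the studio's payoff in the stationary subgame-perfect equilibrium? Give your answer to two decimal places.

128.94

When the studio proposes, the distributor accepts any offer worth at least 0.7 times what the distributor would get by proposing next round; and vice versa.
This gives x = 150 − 0.7y and y = 150 − 0.93x, where x and y are each side's share when it proposes.
Hence (1 − 0.7·0.93)x = 150(1 − 0.7), i.e. 0.349·x = 45.
x ≈ 128.9398; the distributor's share is 150 − x ≈ 21.0602.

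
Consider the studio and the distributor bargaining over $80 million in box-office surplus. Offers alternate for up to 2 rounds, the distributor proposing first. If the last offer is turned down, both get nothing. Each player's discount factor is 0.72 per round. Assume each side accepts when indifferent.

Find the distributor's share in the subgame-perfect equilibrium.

Round 2 (the studio proposes): rejection yields 0 for the distributor; the studio offers 0 and keeps 80.
Round 1 (the distributor proposes): the studio can get 80 next round, worth 0.72 × 80 = 57.6 now, so the distributor offers 57.6, keeping 22.4.

22.4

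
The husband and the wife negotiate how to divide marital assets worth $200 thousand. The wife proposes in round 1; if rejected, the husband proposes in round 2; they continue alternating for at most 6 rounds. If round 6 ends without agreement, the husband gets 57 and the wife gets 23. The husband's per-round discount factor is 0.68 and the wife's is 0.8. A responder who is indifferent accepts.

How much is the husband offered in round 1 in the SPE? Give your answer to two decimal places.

By backward induction:
Round 6 (the husband proposes): the wife gets 23 if talks fail, so the husband offers 23 and keeps 177.
Round 5 (the wife proposes): the husband can get 177 next round, worth 0.68 × 177 = 120.36 now. The wife offers 120.36 and keeps 200 − 120.36 = 79.64.
Round 4 (the husband proposes): the wife can get 79.64 next round, worth 0.8 × 79.64 = 63.712 now, so the husband offers 63.712, keeping 136.288.
Round 3 (the wife proposes): the husband can get 136.288 next round, worth 0.68 × 136.288 = 92.67584 now. The wife offers 92.67584 and keeps 200 − 92.67584 = 107.32416.
Round 2 (the husband proposes): the wife can get 107.32416 next round, worth 0.8 × 107.32416 = 85.859328 now; the husband offers that and keeps 114.140672.
Round 1 (the wife proposes): the husband can get 114.140672 next round, worth 0.68 × 114.140672 = 77.61565696 now, so the wife offers 77.61565696, keeping 122.38434304.

77.62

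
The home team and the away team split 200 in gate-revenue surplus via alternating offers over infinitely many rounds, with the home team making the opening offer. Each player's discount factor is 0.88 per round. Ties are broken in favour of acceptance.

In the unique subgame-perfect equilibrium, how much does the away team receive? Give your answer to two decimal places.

93.62

When the home team proposes, the away team accepts any offer worth at least 0.88 times what the away team would get by proposing next round; and vice versa.
This gives x = 200 − 0.88y and y = 200 − 0.88x, where x and y are each side's share when it proposes.
Hence (1 − 0.88·0.88)x = 200(1 − 0.88), i.e. 0.2256·x = 24.
x ≈ 106.3830; the away team's share is 200 − x ≈ 93.6170.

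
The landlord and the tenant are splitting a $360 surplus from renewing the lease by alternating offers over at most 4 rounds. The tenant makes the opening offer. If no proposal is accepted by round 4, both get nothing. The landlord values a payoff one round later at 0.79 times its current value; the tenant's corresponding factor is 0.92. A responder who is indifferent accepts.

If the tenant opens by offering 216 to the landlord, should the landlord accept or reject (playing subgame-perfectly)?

Round 4 (the landlord proposes): rejection yields 0 for the tenant; the landlord offers 0 and keeps 360.
Round 3 (the tenant proposes): the landlord can get 360 next round, worth 0.79 × 360 = 284.4 now. The tenant offers 284.4 and keeps 360 − 284.4 = 75.6.
Round 2 (the landlord proposes): the tenant can get 75.6 next round, worth 0.92 × 75.6 = 69.552 now. The landlord offers 69.552 and keeps 360 − 69.552 = 290.448.
So by rejecting in round 1, the landlord gets 290.448 next round, worth 0.79 × 290.448 = 229.45392 now.
Offer 216 < 229.45392, so the landlord rejects.

Reject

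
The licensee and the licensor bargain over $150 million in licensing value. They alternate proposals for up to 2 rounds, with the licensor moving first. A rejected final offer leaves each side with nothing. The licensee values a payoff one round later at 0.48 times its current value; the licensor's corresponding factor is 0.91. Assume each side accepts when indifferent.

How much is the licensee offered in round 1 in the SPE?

72

Solve by backward induction from round 2.
Round 2 (the licensee proposes): rejection yields 0 for the licensor; the licensee offers 0 and keeps 150.
Round 1 (the licensor proposes): the licensee can get 150 next round, worth 0.48 × 150 = 72 now; the licensor offers that and keeps 78.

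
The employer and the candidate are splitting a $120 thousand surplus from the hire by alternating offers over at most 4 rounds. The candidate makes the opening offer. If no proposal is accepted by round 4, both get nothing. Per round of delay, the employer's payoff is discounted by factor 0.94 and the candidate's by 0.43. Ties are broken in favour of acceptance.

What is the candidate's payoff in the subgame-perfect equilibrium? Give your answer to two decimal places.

10.11

Work backward from the last round.
Round 4 (the employer proposes): rejection yields 0 for the candidate; the employer offers 0 and keeps 120.
Round 3 (the candidate proposes): the employer can get 120 next round, worth 0.94 × 120 = 112.8 now. The candidate offers 112.8 and keeps 120 − 112.8 = 7.2.
Round 2 (the employer proposes): the candidate can get 7.2 next round, worth 0.43 × 7.2 = 3.096 now; the employer offers that and keeps 116.904.
Round 1 (the candidate proposes): the employer can get 116.904 next round, worth 0.94 × 116.904 = 109.88976 now; the candidate offers that and keeps 10.11024.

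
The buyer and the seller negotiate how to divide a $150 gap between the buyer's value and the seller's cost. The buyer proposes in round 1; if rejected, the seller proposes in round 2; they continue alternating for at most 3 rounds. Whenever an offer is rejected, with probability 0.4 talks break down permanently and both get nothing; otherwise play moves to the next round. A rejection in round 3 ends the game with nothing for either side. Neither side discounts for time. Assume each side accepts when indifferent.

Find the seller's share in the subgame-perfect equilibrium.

36

Round 3 (the buyer proposes): the seller will accept anything ≥ 0, so the buyer offers 0 and keeps 150.
Round 2 (the seller proposes): rejecting gives the buyer an expected 0.6 × 150 = 90, so the seller offers 90, keeping 60.
Round 1 (the buyer proposes): rejecting gives the seller an expected 0.6 × 60 = 36; the buyer offers that and keeps 114.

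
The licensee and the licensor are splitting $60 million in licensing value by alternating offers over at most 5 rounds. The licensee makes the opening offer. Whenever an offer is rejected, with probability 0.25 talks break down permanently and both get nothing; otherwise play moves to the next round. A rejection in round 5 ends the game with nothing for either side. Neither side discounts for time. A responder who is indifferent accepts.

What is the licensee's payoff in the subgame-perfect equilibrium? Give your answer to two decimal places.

42.42

Round 5 (the licensee proposes): rejection yields 0 for the licensor; the licensee offers 0 and keeps 60.
Round 4 (the licensor proposes): rejecting gives the licensee an expected 0.75 × 60 = 45. The licensor offers 45 and keeps 60 − 45 = 15.
Round 3 (the licensee proposes): rejecting gives the licensor an expected 0.75 × 15 = 11.25, so the licensee offers 11.25, keeping 48.75.
Round 2 (the licensor proposes): rejecting gives the licensee an expected 0.75 × 48.75 = 36.5625. The licensor offers 36.5625 and keeps 60 − 36.5625 = 23.4375.
Round 1 (the licensee proposes): rejecting gives the licensor an expected 0.75 × 23.4375 = 17.578125; the licensee offers that and keeps 42.421875.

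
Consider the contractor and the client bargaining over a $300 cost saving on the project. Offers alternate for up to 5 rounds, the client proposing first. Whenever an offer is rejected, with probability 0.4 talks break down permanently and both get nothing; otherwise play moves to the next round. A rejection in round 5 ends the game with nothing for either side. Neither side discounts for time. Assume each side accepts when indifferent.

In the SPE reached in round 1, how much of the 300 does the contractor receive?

Round 5 (the client proposes): the contractor will accept anything ≥ 0, so the client offers 0 and keeps 300.
Round 4 (the contractor proposes): rejecting gives the client an expected 0.6 × 300 = 180. The contractor offers 180 and keeps 300 − 180 = 120.
Round 3 (the client proposes): rejecting gives the contractor an expected 0.6 × 120 = 72. The client offers 72 and keeps 300 − 72 = 228.
Round 2 (the contractor proposes): rejecting gives the client an expected 0.6 × 228 = 136.8. The contractor offers 136.8 and keeps 300 − 136.8 = 163.2.
Round 1 (the client proposes): rejecting gives the contractor an expected 0.6 × 163.2 = 97.92. The client offers 97.92 and keeps 300 − 97.92 = 202.08.

97.92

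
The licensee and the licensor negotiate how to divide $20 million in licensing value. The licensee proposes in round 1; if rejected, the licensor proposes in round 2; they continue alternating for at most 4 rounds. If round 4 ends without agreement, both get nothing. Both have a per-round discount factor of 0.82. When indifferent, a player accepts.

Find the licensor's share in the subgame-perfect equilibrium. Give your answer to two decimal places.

13.98

Solve by backward induction from round 4.
Round 4 (the licensor proposes): the licensee will accept anything ≥ 0, so the licensor offers 0 and keeps 20.
Round 3 (the licensee proposes): the licensor can get 20 next round, worth 0.82 × 20 = 16.4 now, so the licensee offers 16.4, keeping 3.6.
Round 2 (the licensor proposes): the licensee can get 3.6 next round, worth 0.82 × 3.6 = 2.952 now, so the licensor offers 2.952, keeping 17.048.
Round 1 (the licensee proposes): the licensor can get 17.048 next round, worth 0.82 × 17.048 = 13.97936 now. The licensee offers 13.97936 and keeps 20 − 13.97936 = 6.02064.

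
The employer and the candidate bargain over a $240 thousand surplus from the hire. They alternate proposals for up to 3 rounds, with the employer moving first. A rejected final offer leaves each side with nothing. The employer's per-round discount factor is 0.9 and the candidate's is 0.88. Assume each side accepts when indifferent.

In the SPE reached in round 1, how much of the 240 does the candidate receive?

Round 3 (the employer proposes): rejection yields 0 for the candidate; the employer offers 0 and keeps 240.
Round 2 (the candidate proposes): the employer can get 240 next round, worth 0.9 × 240 = 216 now. The candidate offers 216 and keeps 240 − 216 = 24.
Round 1 (the employer proposes): the candidate can get 24 next round, worth 0.88 × 24 = 21.12 now, so the employer offers 21.12, keeping 218.88.

21.12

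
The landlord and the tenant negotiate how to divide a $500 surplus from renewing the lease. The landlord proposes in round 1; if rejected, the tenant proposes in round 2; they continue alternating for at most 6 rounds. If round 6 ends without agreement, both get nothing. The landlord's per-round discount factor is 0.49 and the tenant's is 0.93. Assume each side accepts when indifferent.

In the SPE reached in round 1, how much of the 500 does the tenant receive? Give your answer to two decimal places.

Round 6 (the tenant proposes): the landlord will accept anything ≥ 0, so the tenant offers 0 and keeps 500.
Round 5 (the landlord proposes): the tenant can get 500 next round, worth 0.93 × 500 = 465 now, so the landlord offers 465, keeping 35.
Round 4 (the tenant proposes): the landlord can get 35 next round, worth 0.49 × 35 = 17.15 now; the tenant offers that and keeps 482.85.
Round 3 (the landlord proposes): the tenant can get 482.85 next round, worth 0.93 × 482.85 = 449.0505 now; the landlord offers that and keeps 50.9495.
Round 2 (the tenant proposes): the landlord can get 50.9495 next round, worth 0.49 × 50.9495 = 24.965255 now; the tenant offers that and keeps 475.034745.
Round 1 (the landlord proposes): the tenant can get 475.034745 next round, worth 0.93 × 475.034745 = 441.78231285 now, so the landlord offers 441.78231285, keeping 58.21768715.

441.78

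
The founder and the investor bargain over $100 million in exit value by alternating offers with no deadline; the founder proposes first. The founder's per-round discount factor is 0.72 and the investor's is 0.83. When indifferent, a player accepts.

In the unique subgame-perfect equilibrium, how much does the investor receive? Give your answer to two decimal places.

In a stationary SPE each proposer offers the other exactly their discounted continuation value.
If the founder keeps x when proposing and the investor keeps y when proposing, then x = 100 − 0.83y and y = 100 − 0.72x.
Solving: x = 100(1 − 0.83) / (1 − 0.72·0.83) = 17 / 0.4024 ≈ 42.2465.
The investor gets 100 − 42.2465 ≈ 57.7535.

57.75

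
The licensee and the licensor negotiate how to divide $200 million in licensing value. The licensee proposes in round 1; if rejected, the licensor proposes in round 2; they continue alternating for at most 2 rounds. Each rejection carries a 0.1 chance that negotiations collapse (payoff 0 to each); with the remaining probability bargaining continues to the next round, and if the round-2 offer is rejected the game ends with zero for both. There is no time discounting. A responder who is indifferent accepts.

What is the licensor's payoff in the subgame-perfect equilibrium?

180

Round 2 (the licensor proposes): the licensee will accept anything ≥ 0, so the licensor offers 0 and keeps 200.
Round 1 (the licensee proposes): rejecting gives the licensor an expected 0.9 × 200 = 180. The licensee offers 180 and keeps 200 − 180 = 20.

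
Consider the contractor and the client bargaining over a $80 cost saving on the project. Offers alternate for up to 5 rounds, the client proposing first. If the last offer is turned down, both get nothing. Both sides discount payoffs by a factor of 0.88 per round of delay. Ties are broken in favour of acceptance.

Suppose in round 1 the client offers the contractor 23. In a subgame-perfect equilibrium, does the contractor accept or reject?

Accept

Round 5 (the client proposes): rejection yields 0 for the contractor; the client offers 0 and keeps 80.
Round 4 (the contractor proposes): the client can get 80 next round, worth 0.88 × 80 = 70.4 now. The contractor offers 70.4 and keeps 80 − 70.4 = 9.6.
Round 3 (the client proposes): the contractor can get 9.6 next round, worth 0.88 × 9.6 = 8.448 now; the client offers that and keeps 71.552.
Round 2 (the contractor proposes): the client can get 71.552 next round, worth 0.88 × 71.552 = 62.96576 now. The contractor offers 62.96576 and keeps 80 − 62.96576 = 17.03424.
So by rejecting in round 1, the contractor gets 17.03424 next round, worth 0.88 × 17.03424 = 14.9901312 now.
Offer 23 ≥ 14.9901312, so the contractor accepts.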